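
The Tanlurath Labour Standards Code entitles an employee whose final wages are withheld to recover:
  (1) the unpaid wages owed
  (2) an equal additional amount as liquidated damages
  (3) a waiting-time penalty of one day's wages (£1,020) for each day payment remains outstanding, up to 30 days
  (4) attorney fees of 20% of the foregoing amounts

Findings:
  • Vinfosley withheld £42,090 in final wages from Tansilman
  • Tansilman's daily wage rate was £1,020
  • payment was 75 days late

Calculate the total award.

£137,736

Liquidated damages (equal amount): £42,090
Penalty days: min(75, 30) = 30
Waiting-time penalty: 30 × £1,020 = £30,600
Subtotal: £42,090 + £42,090 + £30,600 = £114,780
Attorney fees: 20% of £114,780 = £22,956
Total award: £114,780 + £22,956 = £137,736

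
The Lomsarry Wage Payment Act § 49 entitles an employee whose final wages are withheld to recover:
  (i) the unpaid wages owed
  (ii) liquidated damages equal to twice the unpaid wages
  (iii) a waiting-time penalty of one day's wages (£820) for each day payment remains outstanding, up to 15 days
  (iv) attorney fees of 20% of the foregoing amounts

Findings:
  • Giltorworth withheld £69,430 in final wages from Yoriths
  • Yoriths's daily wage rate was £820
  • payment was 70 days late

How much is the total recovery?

Doubled: 2 × £69,430 = £138,860
Penalty days: min(70, 15) = 15
Waiting-time penalty: 15 × £820 = £12,300
Subtotal: £69,430 + £138,860 + £12,300 = £220,590
Attorney fees: 20% of £220,590 = £44,118
Total award: £220,590 + £44,118 = £264,708

Total award: £264,708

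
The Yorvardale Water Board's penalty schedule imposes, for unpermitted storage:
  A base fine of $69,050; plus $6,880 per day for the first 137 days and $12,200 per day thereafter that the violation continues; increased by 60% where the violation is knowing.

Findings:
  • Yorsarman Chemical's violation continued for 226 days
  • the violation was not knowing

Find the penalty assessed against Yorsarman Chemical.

$2,097,410

First 137 days: 137 × $6,880 = $942,560
Remaining days: (226 − 137) × $12,200 = $1,085,800
Per-day component: $942,560 + $1,085,800 = $2,028,360
Base plus per-day: $69,050 + $2,028,360 = $2,097,410
The violation was not knowing: no 60% increase.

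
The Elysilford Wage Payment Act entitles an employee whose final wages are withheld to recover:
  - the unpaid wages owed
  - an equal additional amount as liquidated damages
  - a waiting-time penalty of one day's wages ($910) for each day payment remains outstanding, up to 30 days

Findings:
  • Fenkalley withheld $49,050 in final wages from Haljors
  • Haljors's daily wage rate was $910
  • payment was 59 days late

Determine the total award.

Liquidated damages (equal amount): $49,050
Penalty days: min(59, 30) = 30
Waiting-time penalty: 30 × $910 = $27,300
Total award: $49,050 + $49,050 + $27,300 = $125,400

$125,400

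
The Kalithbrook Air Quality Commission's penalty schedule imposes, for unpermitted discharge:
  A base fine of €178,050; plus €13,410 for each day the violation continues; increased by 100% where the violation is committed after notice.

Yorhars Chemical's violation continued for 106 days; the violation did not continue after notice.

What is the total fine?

Per-day component: 106 × €13,410 = €1,421,460
Base plus per-day: €178,050 + €1,421,460 = €1,599,510
The violation did not continue after notice: no 100% increase.

€1,599,510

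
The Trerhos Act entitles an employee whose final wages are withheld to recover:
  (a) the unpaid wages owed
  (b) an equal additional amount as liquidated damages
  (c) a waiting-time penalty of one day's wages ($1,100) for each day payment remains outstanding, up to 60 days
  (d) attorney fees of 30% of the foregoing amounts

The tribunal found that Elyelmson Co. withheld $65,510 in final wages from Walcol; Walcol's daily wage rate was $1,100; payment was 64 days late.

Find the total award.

$256,126

Liquidated damages (equal amount): $65,510
Penalty days: min(64, 60) = 60
Waiting-time penalty: 60 × $1,100 = $66,000
Subtotal: $65,510 + $65,510 + $66,000 = $197,020
Attorney fees: 30% of $197,020 = $59,106
Total award: $197,020 + $59,106 = $256,126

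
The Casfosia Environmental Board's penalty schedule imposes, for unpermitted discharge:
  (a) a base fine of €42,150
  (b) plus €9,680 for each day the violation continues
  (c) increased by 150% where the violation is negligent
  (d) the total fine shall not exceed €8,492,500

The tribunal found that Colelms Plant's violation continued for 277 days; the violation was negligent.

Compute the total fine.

Per-day component: 277 × €9,680 = €2,681,360
Base plus per-day: €42,150 + €2,681,360 = €2,723,510
Enhancement: 150% of €2,723,510 = €4,085,265
Enhanced fine: €2,723,510 + €4,085,265 = €6,808,775
Cap at €8,492,500: €6,808,775 is within the cap, no reduction.

€6,808,775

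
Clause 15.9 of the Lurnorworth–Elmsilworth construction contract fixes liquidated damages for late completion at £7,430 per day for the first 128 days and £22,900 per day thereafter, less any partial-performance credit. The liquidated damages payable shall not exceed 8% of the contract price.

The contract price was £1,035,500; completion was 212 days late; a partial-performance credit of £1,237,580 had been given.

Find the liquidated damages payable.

First 128 days: 128 × £7,430 = £951,040
Remaining days: (212 − 128) × £22,900 = £1,923,600
Accrued per-day damages: £951,040 + £1,923,600 = £2,874,640
Less partial-performance credit: £2,874,640 − £1,237,580 = £1,637,060
Cap: 8% of £1,035,500 = £82,840
Cap at £82,840: £1,637,060 exceeds the cap → £82,840

£82,840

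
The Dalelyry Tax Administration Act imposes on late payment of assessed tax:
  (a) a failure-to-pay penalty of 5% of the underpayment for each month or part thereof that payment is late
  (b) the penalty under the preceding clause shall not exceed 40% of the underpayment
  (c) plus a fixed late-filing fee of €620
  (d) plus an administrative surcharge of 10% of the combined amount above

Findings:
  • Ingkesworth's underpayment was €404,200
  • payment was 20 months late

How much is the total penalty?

Accrued rate: 5% × 20 = 100%, capped at 40% → 40%
Failure-to-pay penalty: 40% of €404,200 = €161,680
Penalty before surcharge: €161,680 + €620 = €162,300
Administrative surcharge: 10% of €162,300 = €16,230
Total penalty: €162,300 + €16,230 = €178,530

Penalty: €178,530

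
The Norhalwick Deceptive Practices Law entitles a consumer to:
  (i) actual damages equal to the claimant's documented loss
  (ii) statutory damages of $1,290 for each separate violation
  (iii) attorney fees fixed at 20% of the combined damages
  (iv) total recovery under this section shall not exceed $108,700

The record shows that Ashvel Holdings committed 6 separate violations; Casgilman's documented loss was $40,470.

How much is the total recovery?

$57,852

Statutory damages: 6 × $1,290 = $7,740
Combined damages: $40,470 + $7,740 = $48,210
Attorney fees: 20% of $48,210 = $9,642
Total before cap: $48,210 + $9,642 = $57,852
Cap at $108,700: $57,852 is within the cap, no reduction.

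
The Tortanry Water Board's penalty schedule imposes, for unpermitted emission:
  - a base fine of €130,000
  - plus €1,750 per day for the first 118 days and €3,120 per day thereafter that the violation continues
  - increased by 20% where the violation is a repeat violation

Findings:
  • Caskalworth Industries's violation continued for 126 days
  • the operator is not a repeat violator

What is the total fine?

First 118 days: 118 × €1,750 = €206,500
Remaining days: (126 − 118) × €3,120 = €24,960
Per-day component: €206,500 + €24,960 = €231,460
Base plus per-day: €130,000 + €231,460 = €361,460
The operator is not a repeat violator: no 20% increase.

€361,460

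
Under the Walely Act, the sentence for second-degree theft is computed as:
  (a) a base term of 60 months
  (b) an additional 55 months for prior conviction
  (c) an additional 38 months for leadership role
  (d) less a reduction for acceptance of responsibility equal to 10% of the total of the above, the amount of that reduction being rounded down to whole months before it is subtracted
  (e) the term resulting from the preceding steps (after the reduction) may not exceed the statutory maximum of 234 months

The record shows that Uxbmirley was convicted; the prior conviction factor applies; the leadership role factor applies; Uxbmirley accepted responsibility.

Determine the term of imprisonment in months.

138 months

Prior conviction enhancement: +55 months
Leadership role enhancement: +38 months
Adjusted term: 60 months + 55 months + 38 months = 153 months
Acceptance of responsibility reduction: 10% of 153 months = 15 months (rounded down)
After reduction: 153 − 15 = 138 months
Cap at 234 months: 138 months is within the cap, no reduction.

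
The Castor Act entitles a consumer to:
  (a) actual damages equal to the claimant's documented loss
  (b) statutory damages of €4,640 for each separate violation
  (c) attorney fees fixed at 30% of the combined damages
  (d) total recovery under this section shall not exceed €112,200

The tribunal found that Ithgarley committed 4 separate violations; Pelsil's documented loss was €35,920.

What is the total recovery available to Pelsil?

Statutory damages: 4 × €4,640 = €18,560
Combined damages: €35,920 + €18,560 = €54,480
Attorney fees: 30% of €54,480 = €16,344
Total before cap: €54,480 + €16,344 = €70,824
Cap at €112,200: €70,824 is within the cap, no reduction.

€70,824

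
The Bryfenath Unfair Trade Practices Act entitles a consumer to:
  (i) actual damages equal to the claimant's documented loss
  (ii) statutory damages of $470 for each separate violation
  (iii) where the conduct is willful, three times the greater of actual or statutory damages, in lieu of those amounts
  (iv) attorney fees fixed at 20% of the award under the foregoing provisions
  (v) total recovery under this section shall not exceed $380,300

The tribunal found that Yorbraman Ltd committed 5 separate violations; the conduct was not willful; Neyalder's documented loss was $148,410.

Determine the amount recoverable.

$180,912

Statutory damages: 5 × $470 = $2,350
Conduct not willful: the in-lieu enhancement does not apply.
Actual plus statutory damages: $148,410 + $2,350 = $150,760
Attorney fees: 20% of $150,760 = $30,152
Total before cap: $150,760 + $30,152 = $180,912
Cap at $380,300: $180,912 is within the cap, no reduction.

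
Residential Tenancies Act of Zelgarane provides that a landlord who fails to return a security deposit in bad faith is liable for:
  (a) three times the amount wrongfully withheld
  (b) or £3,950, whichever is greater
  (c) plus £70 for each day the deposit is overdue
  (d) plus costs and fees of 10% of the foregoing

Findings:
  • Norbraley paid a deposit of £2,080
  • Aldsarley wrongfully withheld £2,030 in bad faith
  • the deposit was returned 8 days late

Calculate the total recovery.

£7,315

Trebled: 3 × £2,030 = £6,090
Minimum £3,950: £6,090 meets the minimum, no increase.
Late-return penalty: 8 × £70 = £560
Damages plus late penalty: £6,090 + £560 = £6,650
Costs and fees: 10% of £6,650 = £665
Total recovery: £6,650 + £665 = £7,315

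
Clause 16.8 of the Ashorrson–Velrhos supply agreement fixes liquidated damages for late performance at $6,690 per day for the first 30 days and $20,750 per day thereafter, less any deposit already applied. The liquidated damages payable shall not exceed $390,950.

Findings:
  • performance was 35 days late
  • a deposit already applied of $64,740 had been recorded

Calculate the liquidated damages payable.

$239,710

First 30 days: 30 × $6,690 = $200,700
Remaining days: (35 − 30) × $20,750 = $103,750
Accrued per-day damages: $200,700 + $103,750 = $304,450
Less deposit already applied: $304,450 − $64,740 = $239,710
Cap at $390,950: $239,710 is within the cap, no reduction.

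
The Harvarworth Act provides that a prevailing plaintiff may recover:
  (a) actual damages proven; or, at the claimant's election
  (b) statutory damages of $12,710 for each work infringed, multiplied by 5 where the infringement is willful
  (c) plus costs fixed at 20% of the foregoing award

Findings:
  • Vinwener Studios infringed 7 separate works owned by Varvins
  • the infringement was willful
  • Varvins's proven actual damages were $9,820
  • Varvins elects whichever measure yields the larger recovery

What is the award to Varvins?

Statutory damages: 7 × $12,710 = $88,970
Multiplied by 5: 5 × $88,970 = $444,850
Greater of actual damages ($9,820) or enhanced statutory damages ($444,850): $444,850
Costs: 20% of $444,850 = $88,970
Award plus costs: $444,850 + $88,970 = $533,820

$533,820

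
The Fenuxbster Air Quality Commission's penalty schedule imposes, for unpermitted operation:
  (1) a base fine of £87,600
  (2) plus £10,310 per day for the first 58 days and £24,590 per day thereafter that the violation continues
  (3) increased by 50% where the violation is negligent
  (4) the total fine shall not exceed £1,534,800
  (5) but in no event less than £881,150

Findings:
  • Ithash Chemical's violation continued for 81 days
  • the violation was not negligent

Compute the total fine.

First 58 days: 58 × £10,310 = £597,980
Remaining days: (81 − 58) × £24,590 = £565,570
Per-day component: £597,980 + £565,570 = £1,163,550
Base plus per-day: £87,600 + £1,163,550 = £1,251,150
The violation was not negligent: no 50% increase.
Cap at £1,534,800: £1,251,150 is within the cap, no reduction.
Minimum £881,150: £1,251,150 meets the minimum, no increase.

£1,251,150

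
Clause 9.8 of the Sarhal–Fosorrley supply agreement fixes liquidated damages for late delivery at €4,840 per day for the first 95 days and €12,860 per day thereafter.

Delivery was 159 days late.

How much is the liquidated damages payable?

First 95 days: 95 × €4,840 = €459,800
Remaining days: (159 − 95) × €12,860 = €823,040
Accrued per-day damages: €459,800 + €823,040 = €1,282,840

€1,282,840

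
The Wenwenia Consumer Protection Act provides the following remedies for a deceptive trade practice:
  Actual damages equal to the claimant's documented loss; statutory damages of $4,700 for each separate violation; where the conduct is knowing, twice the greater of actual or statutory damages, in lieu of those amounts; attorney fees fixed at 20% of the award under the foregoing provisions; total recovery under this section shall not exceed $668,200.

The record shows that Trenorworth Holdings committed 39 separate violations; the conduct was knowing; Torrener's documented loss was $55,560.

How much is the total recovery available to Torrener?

Total recovery: $439,920

Statutory damages: 39 × $4,700 = $183,300
Greater of actual damages ($55,560) or statutory damages ($183,300): $183,300
Doubled: 2 × $183,300 = $366,600
Attorney fees: 20% of $366,600 = $73,320
Total before cap: $366,600 + $73,320 = $439,920
Cap at $668,200: $439,920 is within the cap, no reduction.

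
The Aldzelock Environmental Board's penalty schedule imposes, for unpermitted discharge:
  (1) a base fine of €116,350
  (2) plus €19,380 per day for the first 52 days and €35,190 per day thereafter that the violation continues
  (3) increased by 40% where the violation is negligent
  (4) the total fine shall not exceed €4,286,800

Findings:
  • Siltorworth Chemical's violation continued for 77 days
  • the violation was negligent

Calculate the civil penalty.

First 52 days: 52 × €19,380 = €1,007,760
Remaining days: (77 − 52) × €35,190 = €879,750
Per-day component: €1,007,760 + €879,750 = €1,887,510
Base plus per-day: €116,350 + €1,887,510 = €2,003,860
Enhancement: 40% of €2,003,860 = €801,544
Enhanced fine: €2,003,860 + €801,544 = €2,805,404
Cap at €4,286,800: €2,805,404 is within the cap, no reduction.

€2,805,404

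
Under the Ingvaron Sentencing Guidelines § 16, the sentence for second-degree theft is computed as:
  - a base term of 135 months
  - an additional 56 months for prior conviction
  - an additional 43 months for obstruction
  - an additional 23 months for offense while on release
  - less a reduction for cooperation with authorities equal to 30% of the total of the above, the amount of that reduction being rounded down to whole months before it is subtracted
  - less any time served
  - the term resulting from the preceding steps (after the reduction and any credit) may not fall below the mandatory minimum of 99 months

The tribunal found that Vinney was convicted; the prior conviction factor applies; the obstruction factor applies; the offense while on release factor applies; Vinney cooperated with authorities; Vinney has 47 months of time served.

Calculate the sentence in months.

Prior conviction enhancement: +56 months
Obstruction enhancement: +43 months
Offense while on release enhancement: +23 months
Adjusted term: 135 months + 56 months + 43 months + 23 months = 257 months
Cooperation with authorities reduction: 30% of 257 months = 77 months (rounded down)
After reduction: 257 − 77 = 180 months
Less time served: 180 months − 47 months = 133 months
Minimum 99 months: 133 months meets the minimum, no increase.

133 months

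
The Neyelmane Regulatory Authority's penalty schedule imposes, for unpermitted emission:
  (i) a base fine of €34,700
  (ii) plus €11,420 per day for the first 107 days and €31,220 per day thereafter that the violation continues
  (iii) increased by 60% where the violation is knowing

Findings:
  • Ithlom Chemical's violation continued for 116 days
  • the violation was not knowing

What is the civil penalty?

First 107 days: 107 × €11,420 = €1,221,940
Remaining days: (116 − 107) × €31,220 = €280,980
Per-day component: €1,221,940 + €280,980 = €1,502,920
Base plus per-day: €34,700 + €1,502,920 = €1,537,620
The violation was not knowing: no 60% increase.

€1,537,620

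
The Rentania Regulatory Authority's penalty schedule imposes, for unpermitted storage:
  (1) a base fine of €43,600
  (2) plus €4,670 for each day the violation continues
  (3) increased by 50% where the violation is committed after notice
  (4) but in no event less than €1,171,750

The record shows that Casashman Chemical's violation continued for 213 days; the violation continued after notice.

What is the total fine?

Per-day component: 213 × €4,670 = €994,710
Base plus per-day: €43,600 + €994,710 = €1,038,310
Enhancement: 50% of €1,038,310 = €519,155
Enhanced fine: €1,038,310 + €519,155 = €1,557,465
Minimum €1,171,750: €1,557,465 meets the minimum, no increase.

€1,557,465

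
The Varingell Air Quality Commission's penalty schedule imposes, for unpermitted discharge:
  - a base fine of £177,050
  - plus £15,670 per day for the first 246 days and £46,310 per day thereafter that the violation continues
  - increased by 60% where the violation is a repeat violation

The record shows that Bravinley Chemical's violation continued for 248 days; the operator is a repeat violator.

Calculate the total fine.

First 246 days: 246 × £15,670 = £3,854,820
Remaining days: (248 − 246) × £46,310 = £92,620
Per-day component: £3,854,820 + £92,620 = £3,947,440
Base plus per-day: £177,050 + £3,947,440 = £4,124,490
Enhancement: 60% of £4,124,490 = £2,474,694
Enhanced fine: £4,124,490 + £2,474,694 = £6,599,184

Civil penalty: £6,599,184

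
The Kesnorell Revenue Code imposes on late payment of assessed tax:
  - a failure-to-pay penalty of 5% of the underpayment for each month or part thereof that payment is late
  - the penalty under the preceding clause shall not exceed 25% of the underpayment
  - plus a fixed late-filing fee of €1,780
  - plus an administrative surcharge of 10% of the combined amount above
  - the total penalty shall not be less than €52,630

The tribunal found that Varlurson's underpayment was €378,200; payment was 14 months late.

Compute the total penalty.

Penalty: €105,963

Accrued rate: 5% × 14 = 70%, capped at 25% → 25%
Failure-to-pay penalty: 25% of €378,200 = €94,550
Penalty before surcharge: €94,550 + €1,780 = €96,330
Administrative surcharge: 10% of €96,330 = €9,633
Total penalty: €96,330 + €9,633 = €105,963
Minimum €52,630: €105,963 meets the minimum, no increase.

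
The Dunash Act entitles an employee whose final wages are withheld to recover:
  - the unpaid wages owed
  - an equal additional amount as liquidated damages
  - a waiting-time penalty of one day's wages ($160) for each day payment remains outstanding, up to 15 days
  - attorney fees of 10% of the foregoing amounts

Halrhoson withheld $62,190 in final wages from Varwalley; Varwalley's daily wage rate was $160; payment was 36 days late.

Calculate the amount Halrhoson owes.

$139,458

Liquidated damages (equal amount): $62,190
Penalty days: min(36, 15) = 15
Waiting-time penalty: 15 × $160 = $2,400
Subtotal: $62,190 + $62,190 + $2,400 = $126,780
Attorney fees: 10% of $126,780 = $12,678
Total award: $126,780 + $12,678 = $139,458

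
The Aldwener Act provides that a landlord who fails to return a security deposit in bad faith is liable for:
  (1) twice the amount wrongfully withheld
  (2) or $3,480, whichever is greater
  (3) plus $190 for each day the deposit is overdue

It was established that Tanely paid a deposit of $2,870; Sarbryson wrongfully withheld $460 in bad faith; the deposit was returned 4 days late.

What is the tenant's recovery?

Doubled: 2 × $460 = $920
Minimum $3,480: $920 is below the minimum → $3,480
Late-return penalty: 4 × $190 = $760
Damages plus late penalty: $3,480 + $760 = $4,240

$4,240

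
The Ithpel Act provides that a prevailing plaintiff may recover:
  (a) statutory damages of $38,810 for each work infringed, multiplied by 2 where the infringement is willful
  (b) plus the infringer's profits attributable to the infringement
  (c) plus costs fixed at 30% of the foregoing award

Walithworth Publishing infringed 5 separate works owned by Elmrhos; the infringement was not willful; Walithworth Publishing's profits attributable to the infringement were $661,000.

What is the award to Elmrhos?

$1,111,565

Statutory damages: 5 × $38,810 = $194,050
Infringement not willful: no ×2 enhancement.
Combined award: $194,050 + $661,000 = $855,050
Costs: 30% of $855,050 = $256,515
Award plus costs: $855,050 + $256,515 = $1,111,565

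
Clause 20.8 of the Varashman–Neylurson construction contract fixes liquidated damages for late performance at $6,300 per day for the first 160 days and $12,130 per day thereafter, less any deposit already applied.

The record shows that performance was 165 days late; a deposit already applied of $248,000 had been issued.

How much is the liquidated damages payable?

$820,650

First 160 days: 160 × $6,300 = $1,008,000
Remaining days: (165 − 160) × $12,130 = $60,650
Accrued per-day damages: $1,008,000 + $60,650 = $1,068,650
Less deposit already applied: $1,068,650 − $248,000 = $820,650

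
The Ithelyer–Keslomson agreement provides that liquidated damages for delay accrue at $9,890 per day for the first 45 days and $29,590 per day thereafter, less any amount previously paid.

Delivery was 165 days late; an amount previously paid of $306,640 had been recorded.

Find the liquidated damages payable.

$3,689,210

First 45 days: 45 × $9,890 = $445,050
Remaining days: (165 − 45) × $29,590 = $3,550,800
Accrued per-day damages: $445,050 + $3,550,800 = $3,995,850
Less amount previously paid: $3,995,850 − $306,640 = $3,689,210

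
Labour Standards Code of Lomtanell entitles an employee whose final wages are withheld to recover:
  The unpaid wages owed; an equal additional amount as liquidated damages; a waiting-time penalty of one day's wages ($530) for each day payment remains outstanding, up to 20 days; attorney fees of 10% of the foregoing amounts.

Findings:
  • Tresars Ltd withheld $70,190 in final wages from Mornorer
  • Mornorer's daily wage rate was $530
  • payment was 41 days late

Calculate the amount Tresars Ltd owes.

$166,078

Liquidated damages (equal amount): $70,190
Penalty days: min(41, 20) = 20
Waiting-time penalty: 20 × $530 = $10,600
Subtotal: $70,190 + $70,190 + $10,600 = $150,980
Attorney fees: 10% of $150,980 = $15,098
Total award: $150,980 + $15,098 = $166,078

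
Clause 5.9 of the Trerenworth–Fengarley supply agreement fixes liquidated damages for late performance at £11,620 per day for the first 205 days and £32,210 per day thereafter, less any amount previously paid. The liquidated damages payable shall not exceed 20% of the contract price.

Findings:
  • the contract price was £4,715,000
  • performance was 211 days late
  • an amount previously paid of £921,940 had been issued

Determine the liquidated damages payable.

First 205 days: 205 × £11,620 = £2,382,100
Remaining days: (211 − 205) × £32,210 = £193,260
Accrued per-day damages: £2,382,100 + £193,260 = £2,575,360
Less amount previously paid: £2,575,360 − £921,940 = £1,653,420
Cap: 20% of £4,715,000 = £943,000
Cap at £943,000: £1,653,420 exceeds the cap → £943,000

Liquidated damages: £943,000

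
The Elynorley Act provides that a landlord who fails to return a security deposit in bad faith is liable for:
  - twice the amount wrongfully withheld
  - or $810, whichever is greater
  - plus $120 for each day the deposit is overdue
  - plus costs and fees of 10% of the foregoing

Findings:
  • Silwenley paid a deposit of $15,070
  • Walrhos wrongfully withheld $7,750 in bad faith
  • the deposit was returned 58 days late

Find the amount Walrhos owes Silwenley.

$24,706

Doubled: 2 × $7,750 = $15,500
Minimum $810: $15,500 meets the minimum, no increase.
Late-return penalty: 58 × $120 = $6,960
Damages plus late penalty: $15,500 + $6,960 = $22,460
Costs and fees: 10% of $22,460 = $2,246
Total recovery: $22,460 + $2,246 = $24,706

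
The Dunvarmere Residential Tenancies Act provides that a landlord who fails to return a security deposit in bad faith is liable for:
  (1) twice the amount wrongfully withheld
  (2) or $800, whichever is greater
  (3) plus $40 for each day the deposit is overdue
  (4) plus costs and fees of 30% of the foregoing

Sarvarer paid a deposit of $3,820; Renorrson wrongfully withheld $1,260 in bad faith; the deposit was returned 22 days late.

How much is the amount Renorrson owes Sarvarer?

Doubled: 2 × $1,260 = $2,520
Minimum $800: $2,520 meets the minimum, no increase.
Late-return penalty: 22 × $40 = $880
Damages plus late penalty: $2,520 + $880 = $3,400
Costs and fees: 30% of $3,400 = $1,020
Total recovery: $3,400 + $1,020 = $4,420

$4,420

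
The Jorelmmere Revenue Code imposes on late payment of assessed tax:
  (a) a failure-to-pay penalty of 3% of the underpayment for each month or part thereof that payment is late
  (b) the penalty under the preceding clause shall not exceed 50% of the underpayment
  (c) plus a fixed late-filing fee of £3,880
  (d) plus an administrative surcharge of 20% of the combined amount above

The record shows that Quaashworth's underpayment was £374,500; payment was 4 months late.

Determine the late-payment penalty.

Penalty: £58,584

Accrued rate: 3% × 4 = 12%, capped at 50% → 12%
Failure-to-pay penalty: 12% of £374,500 = £44,940
Penalty before surcharge: £44,940 + £3,880 = £48,820
Administrative surcharge: 20% of £48,820 = £9,764
Total penalty: £48,820 + £9,764 = £58,584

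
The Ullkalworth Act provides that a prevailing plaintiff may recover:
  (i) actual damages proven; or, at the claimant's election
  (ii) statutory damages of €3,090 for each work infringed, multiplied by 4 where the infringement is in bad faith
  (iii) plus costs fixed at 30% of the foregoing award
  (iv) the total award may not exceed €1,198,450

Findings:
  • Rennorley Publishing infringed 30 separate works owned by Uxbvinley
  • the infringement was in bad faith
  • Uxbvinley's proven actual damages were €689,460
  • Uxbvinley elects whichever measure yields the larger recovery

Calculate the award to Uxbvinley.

€896,298

Statutory damages: 30 × €3,090 = €92,700
Multiplied by 4: 4 × €92,700 = €370,800
Greater of actual damages (€689,460) or enhanced statutory damages (€370,800): €689,460
Costs: 30% of €689,460 = €206,838
Award plus costs: €689,460 + €206,838 = €896,298
Cap at €1,198,450: €896,298 is within the cap, no reduction.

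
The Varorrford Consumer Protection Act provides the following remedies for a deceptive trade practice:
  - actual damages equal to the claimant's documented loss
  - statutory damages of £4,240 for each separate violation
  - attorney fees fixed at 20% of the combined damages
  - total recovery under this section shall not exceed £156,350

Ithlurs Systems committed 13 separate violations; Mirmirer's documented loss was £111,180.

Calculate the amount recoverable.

£156,350

Statutory damages: 13 × £4,240 = £55,120
Combined damages: £111,180 + £55,120 = £166,300
Attorney fees: 20% of £166,300 = £33,260
Total before cap: £166,300 + £33,260 = £199,560
Cap at £156,350: £199,560 exceeds the cap → £156,350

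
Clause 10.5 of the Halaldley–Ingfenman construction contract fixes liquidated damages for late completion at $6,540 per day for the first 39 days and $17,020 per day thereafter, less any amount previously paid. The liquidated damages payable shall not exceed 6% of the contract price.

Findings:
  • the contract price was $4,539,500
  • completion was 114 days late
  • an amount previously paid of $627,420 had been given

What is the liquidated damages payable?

First 39 days: 39 × $6,540 = $255,060
Remaining days: (114 − 39) × $17,020 = $1,276,500
Accrued per-day damages: $255,060 + $1,276,500 = $1,531,560
Less amount previously paid: $1,531,560 − $627,420 = $904,140
Cap: 6% of $4,539,500 = $272,370
Cap at $272,370: $904,140 exceeds the cap → $272,370

$272,370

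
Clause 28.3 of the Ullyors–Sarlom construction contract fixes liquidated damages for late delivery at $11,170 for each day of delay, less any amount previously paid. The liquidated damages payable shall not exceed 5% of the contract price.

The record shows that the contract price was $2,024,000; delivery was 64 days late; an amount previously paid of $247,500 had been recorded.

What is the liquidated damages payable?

$101,200

Per-day damages: 64 × $11,170 = $714,880
Less amount previously paid: $714,880 − $247,500 = $467,380
Cap: 5% of $2,024,000 = $101,200
Cap at $101,200: $467,380 exceeds the cap → $101,200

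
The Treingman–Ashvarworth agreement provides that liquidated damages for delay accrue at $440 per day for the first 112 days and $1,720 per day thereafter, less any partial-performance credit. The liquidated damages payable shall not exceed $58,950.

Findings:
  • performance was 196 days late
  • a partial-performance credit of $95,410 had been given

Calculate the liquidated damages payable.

Liquidated damages: $58,950

First 112 days: 112 × $440 = $49,280
Remaining days: (196 − 112) × $1,720 = $144,480
Accrued per-day damages: $49,280 + $144,480 = $193,760
Less partial-performance credit: $193,760 − $95,410 = $98,350
Cap at $58,950: $98,350 exceeds the cap → $58,950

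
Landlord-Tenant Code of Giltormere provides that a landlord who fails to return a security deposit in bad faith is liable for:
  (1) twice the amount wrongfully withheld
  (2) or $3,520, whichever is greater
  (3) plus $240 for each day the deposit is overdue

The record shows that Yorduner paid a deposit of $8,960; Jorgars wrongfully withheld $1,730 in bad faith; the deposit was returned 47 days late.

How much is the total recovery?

$14,800

Doubled: 2 × $1,730 = $3,460
Minimum $3,520: $3,460 is below the minimum → $3,520
Late-return penalty: 47 × $240 = $11,280
Damages plus late penalty: $3,520 + $11,280 = $14,800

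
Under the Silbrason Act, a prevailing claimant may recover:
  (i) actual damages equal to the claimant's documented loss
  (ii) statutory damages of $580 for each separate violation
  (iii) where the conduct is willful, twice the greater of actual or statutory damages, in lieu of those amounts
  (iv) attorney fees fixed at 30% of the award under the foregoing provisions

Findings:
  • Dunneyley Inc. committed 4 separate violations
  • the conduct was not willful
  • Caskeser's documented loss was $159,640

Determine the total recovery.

Statutory damages: 4 × $580 = $2,320
Conduct not willful: the in-lieu enhancement does not apply.
Actual plus statutory damages: $159,640 + $2,320 = $161,960
Attorney fees: 30% of $161,960 = $48,588
Total recovery: $161,960 + $48,588 = $210,548

$210,548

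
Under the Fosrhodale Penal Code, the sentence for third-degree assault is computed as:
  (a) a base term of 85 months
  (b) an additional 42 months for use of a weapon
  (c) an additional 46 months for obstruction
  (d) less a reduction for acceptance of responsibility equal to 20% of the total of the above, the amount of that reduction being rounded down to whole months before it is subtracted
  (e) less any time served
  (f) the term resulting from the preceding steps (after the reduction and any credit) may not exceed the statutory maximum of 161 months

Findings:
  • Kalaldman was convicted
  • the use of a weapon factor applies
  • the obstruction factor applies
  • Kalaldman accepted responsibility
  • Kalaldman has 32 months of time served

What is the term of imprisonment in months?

107 months

Use of a weapon enhancement: +42 months
Obstruction enhancement: +46 months
Adjusted term: 85 months + 42 months + 46 months = 173 months
Acceptance of responsibility reduction: 20% of 173 months = 34 months (rounded down)
After reduction: 173 − 34 = 139 months
Less time served: 139 months − 32 months = 107 months
Cap at 161 months: 107 months is within the cap, no reduction.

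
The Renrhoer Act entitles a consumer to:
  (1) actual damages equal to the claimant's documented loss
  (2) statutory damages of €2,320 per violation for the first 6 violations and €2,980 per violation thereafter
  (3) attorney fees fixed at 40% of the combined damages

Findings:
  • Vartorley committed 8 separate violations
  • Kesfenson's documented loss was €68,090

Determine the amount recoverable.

€123,158

First 6 violations: 6 × €2,320 = €13,920
Remaining violations: (8 − 6) × €2,980 = €5,960
Statutory damages: €13,920 + €5,960 = €19,880
Combined damages: €68,090 + €19,880 = €87,970
Attorney fees: 40% of €87,970 = €35,188
Total recovery: €87,970 + €35,188 = €123,158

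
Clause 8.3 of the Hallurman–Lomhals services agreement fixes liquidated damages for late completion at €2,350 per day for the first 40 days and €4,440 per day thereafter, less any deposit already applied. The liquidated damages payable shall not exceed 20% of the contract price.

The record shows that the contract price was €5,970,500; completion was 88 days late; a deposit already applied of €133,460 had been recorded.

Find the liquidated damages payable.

First 40 days: 40 × €2,350 = €94,000
Remaining days: (88 − 40) × €4,440 = €213,120
Accrued per-day damages: €94,000 + €213,120 = €307,120
Less deposit already applied: €307,120 − €133,460 = €173,660
Cap: 20% of €5,970,500 = €1,194,100
Cap at €1,194,100: €173,660 is within the cap, no reduction.

€173,660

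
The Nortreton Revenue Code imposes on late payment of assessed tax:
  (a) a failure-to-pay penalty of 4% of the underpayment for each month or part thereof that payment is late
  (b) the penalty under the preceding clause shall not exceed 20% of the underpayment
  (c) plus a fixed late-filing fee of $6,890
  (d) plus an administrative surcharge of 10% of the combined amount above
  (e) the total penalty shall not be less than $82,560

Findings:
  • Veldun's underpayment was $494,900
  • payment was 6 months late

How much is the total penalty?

Accrued rate: 4% × 6 = 24%, capped at 20% → 20%
Failure-to-pay penalty: 20% of $494,900 = $98,980
Penalty before surcharge: $98,980 + $6,890 = $105,870
Administrative surcharge: 10% of $105,870 = $10,587
Total penalty: $105,870 + $10,587 = $116,457
Minimum $82,560: $116,457 meets the minimum, no increase.

Penalty: $116,457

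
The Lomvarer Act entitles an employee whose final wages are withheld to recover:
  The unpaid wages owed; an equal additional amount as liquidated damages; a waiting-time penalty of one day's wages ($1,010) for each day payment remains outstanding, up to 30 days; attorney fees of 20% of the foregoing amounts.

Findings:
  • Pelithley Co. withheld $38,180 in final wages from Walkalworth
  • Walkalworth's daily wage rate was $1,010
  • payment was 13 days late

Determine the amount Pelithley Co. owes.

Liquidated damages (equal amount): $38,180
Penalty days: min(13, 30) = 13
Waiting-time penalty: 13 × $1,010 = $13,130
Subtotal: $38,180 + $38,180 + $13,130 = $89,490
Attorney fees: 20% of $89,490 = $17,898
Total award: $89,490 + $17,898 = $107,388

$107,388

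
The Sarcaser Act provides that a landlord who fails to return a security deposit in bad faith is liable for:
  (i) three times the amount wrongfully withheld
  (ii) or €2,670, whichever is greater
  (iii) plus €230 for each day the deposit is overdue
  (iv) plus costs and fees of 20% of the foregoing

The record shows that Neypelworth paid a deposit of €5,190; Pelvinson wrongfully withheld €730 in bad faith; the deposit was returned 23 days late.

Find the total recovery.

Trebled: 3 × €730 = €2,190
Minimum €2,670: €2,190 is below the minimum → €2,670
Late-return penalty: 23 × €230 = €5,290
Damages plus late penalty: €2,670 + €5,290 = €7,960
Costs and fees: 20% of €7,960 = €1,592
Total recovery: €7,960 + €1,592 = €9,552

€9,552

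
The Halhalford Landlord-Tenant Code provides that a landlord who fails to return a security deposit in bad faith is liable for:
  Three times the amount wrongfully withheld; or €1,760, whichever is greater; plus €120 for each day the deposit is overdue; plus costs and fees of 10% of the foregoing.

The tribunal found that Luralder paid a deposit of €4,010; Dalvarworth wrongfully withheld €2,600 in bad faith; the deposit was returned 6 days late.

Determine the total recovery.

Trebled: 3 × €2,600 = €7,800
Minimum €1,760: €7,800 meets the minimum, no increase.
Late-return penalty: 6 × €120 = €720
Damages plus late penalty: €7,800 + €720 = €8,520
Costs and fees: 10% of €8,520 = €852
Total recovery: €8,520 + €852 = €9,372

Recovery: €9,372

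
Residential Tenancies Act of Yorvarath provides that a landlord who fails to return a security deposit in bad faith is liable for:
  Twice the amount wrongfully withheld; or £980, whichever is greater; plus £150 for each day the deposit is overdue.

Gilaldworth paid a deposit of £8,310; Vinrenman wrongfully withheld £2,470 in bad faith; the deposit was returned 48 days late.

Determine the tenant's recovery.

Recovery: £12,140

Doubled: 2 × £2,470 = £4,940
Minimum £980: £4,940 meets the minimum, no increase.
Late-return penalty: 48 × £150 = £7,200
Damages plus late penalty: £4,940 + £7,200 = £12,140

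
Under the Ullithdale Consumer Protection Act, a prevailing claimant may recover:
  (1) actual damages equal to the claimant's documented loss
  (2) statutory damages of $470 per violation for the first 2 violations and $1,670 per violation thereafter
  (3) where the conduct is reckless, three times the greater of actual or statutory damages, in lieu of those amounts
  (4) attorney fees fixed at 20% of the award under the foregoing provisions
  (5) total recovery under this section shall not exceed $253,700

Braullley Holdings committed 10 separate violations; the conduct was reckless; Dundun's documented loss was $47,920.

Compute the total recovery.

First 2 violations: 2 × $470 = $940
Remaining violations: (10 − 2) × $1,670 = $13,360
Statutory damages: $940 + $13,360 = $14,300
Greater of actual damages ($47,920) or statutory damages ($14,300): $47,920
Trebled: 3 × $47,920 = $143,760
Attorney fees: 20% of $143,760 = $28,752
Total before cap: $143,760 + $28,752 = $172,512
Cap at $253,700: $172,512 is within the cap, no reduction.

Total recovery: $172,512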